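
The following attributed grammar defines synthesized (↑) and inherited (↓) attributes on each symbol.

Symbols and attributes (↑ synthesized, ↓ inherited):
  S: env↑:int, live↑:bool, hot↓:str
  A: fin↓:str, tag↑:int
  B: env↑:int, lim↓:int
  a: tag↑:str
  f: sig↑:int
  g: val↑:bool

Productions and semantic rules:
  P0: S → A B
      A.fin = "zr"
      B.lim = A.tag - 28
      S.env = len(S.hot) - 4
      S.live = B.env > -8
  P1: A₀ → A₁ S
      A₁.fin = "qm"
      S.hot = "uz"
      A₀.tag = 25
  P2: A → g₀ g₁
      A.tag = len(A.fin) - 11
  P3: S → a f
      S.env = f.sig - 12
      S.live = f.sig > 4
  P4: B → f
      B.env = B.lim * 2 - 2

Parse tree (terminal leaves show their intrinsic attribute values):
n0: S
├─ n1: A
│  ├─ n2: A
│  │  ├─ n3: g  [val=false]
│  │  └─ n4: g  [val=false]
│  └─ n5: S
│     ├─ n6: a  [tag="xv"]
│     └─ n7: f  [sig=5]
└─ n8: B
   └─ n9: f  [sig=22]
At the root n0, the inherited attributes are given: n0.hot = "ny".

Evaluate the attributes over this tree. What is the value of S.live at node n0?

false

1. n0.hot = "ny"  [given at root]
2. n1.fin = "zr"  ["zr"]
3. n2.fin = "qm"  ["qm"]
4. n3.val = false  [terminal]
5. n4.val = false  [terminal]
6. n2.tag = -9  [len(A.fin) - 11]
7. n5.hot = "uz"  ["uz"]
8. n6.tag = "xv"  [terminal]
9. n7.sig = 5  [terminal]
10. n5.env = -7  [f.sig - 12]
11. n5.live = true  [f.sig > 4]
12. n1.tag = 25  [25]
13. n8.lim = -3  [A.tag - 28]
14. n9.sig = 22  [terminal]
15. n8.env = -8  [B.lim * 2 - 2]
16. n0.env = -2  [len(S.hot) - 4]
17. n0.live = false  [B.env > -8]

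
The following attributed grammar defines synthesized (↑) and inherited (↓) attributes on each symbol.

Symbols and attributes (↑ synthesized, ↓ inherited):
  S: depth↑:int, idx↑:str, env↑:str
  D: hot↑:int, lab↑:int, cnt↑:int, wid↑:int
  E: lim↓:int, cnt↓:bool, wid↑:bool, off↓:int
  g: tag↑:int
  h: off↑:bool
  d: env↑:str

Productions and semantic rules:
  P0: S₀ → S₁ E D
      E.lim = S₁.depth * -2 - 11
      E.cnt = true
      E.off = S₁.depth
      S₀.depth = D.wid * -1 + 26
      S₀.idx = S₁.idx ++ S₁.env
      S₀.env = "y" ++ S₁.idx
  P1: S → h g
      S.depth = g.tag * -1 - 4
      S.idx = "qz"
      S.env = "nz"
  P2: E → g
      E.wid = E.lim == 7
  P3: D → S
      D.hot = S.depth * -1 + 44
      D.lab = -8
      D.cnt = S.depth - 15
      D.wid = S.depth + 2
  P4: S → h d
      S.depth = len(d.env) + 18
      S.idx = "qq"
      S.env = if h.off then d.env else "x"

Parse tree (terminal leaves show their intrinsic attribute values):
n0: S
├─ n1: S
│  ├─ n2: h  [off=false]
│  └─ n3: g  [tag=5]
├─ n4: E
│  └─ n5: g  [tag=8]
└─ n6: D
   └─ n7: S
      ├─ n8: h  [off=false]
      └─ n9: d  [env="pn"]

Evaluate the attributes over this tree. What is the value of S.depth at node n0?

4

1. n2.off = false  [terminal]
2. n3.tag = 5  [terminal]
3. n1.depth = -9  [g.tag * -1 - 4]
4. n1.idx = "qz"  ["qz"]
5. n1.env = "nz"  ["nz"]
6. n4.lim = 7  [S₁.depth * -2 - 11]
7. n4.cnt = true  [true]
8. n4.off = -9  [S₁.depth]
9. n5.tag = 8  [terminal]
10. n4.wid = true  [E.lim == 7]
11. n8.off = false  [terminal]
12. n9.env = "pn"  [terminal]
13. n7.depth = 20  [len(d.env) + 18]
14. n7.idx = "qq"  ["qq"]
15. n7.env = "x"  [if h.off then d.env else "x"]
16. n6.hot = 24  [S.depth * -1 + 44]
17. n6.lab = -8  [-8]
18. n6.cnt = 5  [S.depth - 15]
19. n6.wid = 22  [S.depth + 2]
20. n0.depth = 4  [D.wid * -1 + 26]
21. n0.idx = "qznz"  [S₁.idx ++ S₁.env]
22. n0.env = "yqz"  ["y" ++ S₁.idx]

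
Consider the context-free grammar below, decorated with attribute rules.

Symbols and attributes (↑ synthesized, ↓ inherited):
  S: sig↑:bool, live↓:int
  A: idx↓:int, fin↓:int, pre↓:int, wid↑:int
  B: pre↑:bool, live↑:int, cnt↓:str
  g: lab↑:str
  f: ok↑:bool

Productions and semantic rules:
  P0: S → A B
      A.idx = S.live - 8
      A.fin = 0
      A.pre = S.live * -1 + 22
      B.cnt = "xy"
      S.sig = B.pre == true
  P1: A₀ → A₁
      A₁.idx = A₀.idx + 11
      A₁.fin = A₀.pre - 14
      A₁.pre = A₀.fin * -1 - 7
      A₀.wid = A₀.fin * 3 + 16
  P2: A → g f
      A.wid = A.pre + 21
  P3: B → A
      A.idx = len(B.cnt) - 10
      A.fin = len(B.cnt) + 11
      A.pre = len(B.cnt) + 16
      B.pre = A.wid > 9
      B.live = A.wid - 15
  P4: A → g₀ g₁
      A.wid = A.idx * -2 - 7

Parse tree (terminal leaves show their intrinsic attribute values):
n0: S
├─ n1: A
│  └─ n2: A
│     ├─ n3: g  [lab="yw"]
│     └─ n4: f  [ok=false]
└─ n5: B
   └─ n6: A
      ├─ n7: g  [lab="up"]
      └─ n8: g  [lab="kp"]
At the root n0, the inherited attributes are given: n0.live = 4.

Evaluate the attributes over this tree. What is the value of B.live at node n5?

1. n0.live = 4  [given at root]
2. n1.idx = -4  [S.live - 8]
3. n1.fin = 0  [0]
4. n1.pre = 18  [S.live * -1 + 22]
5. n2.idx = 7  [A₀.idx + 11]
6. n2.fin = 4  [A₀.pre - 14]
7. n2.pre = -7  [A₀.fin * -1 - 7]
8. n3.lab = "yw"  [terminal]
9. n4.ok = false  [terminal]
10. n2.wid = 14  [A.pre + 21]
11. n1.wid = 16  [A₀.fin * 3 + 16]
12. n5.cnt = "xy"  ["xy"]
13. n6.idx = -8  [len(B.cnt) - 10]
14. n6.fin = 13  [len(B.cnt) + 11]
15. n6.pre = 18  [len(B.cnt) + 16]
16. n7.lab = "up"  [terminal]
17. n8.lab = "kp"  [terminal]
18. n6.wid = 9  [A.idx * -2 - 7]
19. n5.pre = false  [A.wid > 9]
20. n5.live = -6  [A.wid - 15]
21. n0.sig = false  [B.pre == true]

-6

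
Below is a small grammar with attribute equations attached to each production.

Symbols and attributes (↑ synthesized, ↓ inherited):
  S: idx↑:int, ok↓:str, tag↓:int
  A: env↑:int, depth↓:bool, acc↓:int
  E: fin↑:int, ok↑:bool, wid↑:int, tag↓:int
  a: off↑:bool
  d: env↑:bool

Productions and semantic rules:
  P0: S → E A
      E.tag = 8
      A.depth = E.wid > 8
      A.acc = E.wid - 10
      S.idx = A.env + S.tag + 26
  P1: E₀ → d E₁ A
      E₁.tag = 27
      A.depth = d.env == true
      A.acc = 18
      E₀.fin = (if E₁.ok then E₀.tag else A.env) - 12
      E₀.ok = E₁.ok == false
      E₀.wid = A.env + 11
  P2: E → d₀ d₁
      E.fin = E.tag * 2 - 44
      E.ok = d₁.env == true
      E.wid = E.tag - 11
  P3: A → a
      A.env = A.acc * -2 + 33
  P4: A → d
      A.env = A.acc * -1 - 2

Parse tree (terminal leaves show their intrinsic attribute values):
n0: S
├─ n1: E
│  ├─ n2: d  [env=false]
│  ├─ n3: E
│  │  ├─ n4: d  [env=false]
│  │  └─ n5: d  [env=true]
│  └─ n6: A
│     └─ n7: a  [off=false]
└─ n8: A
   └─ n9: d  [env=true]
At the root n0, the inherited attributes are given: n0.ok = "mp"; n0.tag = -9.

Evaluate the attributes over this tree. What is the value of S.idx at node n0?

17

1. n0.ok = "mp"  [given at root]
2. n0.tag = -9  [given at root]
3. n1.tag = 8  [8]
4. n2.env = false  [terminal]
5. n3.tag = 27  [27]
6. n4.env = false  [terminal]
7. n5.env = true  [terminal]
8. n3.fin = 10  [E.tag * 2 - 44]
9. n3.ok = true  [d₁.env == true]
10. n3.wid = 16  [E.tag - 11]
11. n6.depth = false  [d.env == true]
12. n6.acc = 18  [18]
13. n7.off = false  [terminal]
14. n6.env = -3  [A.acc * -2 + 33]
15. n1.fin = -4  [(if E₁.ok then E₀.tag else A.env) - 12]
16. n1.ok = false  [E₁.ok == false]
17. n1.wid = 8  [A.env + 11]
18. n8.depth = false  [E.wid > 8]
19. n8.acc = -2  [E.wid - 10]
20. n9.env = true  [terminal]
21. n8.env = 0  [A.acc * -1 - 2]
22. n0.idx = 17  [A.env + S.tag + 26]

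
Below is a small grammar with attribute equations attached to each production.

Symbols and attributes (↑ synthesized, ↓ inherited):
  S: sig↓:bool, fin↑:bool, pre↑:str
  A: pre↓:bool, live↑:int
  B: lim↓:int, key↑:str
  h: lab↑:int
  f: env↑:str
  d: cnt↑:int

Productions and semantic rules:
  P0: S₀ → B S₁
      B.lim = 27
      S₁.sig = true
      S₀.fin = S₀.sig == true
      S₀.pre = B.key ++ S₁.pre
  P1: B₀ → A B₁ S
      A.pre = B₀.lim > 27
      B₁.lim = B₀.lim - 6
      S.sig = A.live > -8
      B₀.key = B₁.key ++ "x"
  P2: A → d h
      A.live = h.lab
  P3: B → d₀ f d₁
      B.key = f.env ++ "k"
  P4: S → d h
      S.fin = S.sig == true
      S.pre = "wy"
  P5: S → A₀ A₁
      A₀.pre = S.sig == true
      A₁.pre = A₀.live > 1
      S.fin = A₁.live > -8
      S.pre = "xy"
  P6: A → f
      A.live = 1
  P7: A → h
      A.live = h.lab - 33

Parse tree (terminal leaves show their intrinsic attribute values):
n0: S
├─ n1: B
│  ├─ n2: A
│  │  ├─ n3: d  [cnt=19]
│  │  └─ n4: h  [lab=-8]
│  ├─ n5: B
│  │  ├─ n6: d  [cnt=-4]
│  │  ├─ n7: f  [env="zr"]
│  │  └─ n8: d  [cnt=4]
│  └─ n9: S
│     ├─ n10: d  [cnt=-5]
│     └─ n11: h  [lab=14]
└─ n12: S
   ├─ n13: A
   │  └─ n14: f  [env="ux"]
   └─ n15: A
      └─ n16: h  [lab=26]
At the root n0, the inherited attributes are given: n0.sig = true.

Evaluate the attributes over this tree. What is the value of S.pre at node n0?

1. n0.sig = true  [given at root]
2. n1.lim = 27  [27]
3. n2.pre = false  [B₀.lim > 27]
4. n3.cnt = 19  [terminal]
5. n4.lab = -8  [terminal]
6. n2.live = -8  [h.lab]
7. n5.lim = 21  [B₀.lim - 6]
8. n6.cnt = -4  [terminal]
9. n7.env = "zr"  [terminal]
10. n8.cnt = 4  [terminal]
11. n5.key = "zrk"  [f.env ++ "k"]
12. n9.sig = false  [A.live > -8]
13. n10.cnt = -5  [terminal]
14. n11.lab = 14  [terminal]
15. n9.fin = false  [S.sig == true]
16. n9.pre = "wy"  ["wy"]
17. n1.key = "zrkx"  [B₁.key ++ "x"]
18. n12.sig = true  [true]
19. n13.pre = true  [S.sig == true]
20. n14.env = "ux"  [terminal]
21. n13.live = 1  [1]
22. n15.pre = false  [A₀.live > 1]
23. n16.lab = 26  [terminal]
24. n15.live = -7  [h.lab - 33]
25. n12.fin = true  [A₁.live > -8]
26. n12.pre = "xy"  ["xy"]
27. n0.fin = true  [S₀.sig == true]
28. n0.pre = "zrkxxy"  [B.key ++ S₁.pre]

"zrkxxy"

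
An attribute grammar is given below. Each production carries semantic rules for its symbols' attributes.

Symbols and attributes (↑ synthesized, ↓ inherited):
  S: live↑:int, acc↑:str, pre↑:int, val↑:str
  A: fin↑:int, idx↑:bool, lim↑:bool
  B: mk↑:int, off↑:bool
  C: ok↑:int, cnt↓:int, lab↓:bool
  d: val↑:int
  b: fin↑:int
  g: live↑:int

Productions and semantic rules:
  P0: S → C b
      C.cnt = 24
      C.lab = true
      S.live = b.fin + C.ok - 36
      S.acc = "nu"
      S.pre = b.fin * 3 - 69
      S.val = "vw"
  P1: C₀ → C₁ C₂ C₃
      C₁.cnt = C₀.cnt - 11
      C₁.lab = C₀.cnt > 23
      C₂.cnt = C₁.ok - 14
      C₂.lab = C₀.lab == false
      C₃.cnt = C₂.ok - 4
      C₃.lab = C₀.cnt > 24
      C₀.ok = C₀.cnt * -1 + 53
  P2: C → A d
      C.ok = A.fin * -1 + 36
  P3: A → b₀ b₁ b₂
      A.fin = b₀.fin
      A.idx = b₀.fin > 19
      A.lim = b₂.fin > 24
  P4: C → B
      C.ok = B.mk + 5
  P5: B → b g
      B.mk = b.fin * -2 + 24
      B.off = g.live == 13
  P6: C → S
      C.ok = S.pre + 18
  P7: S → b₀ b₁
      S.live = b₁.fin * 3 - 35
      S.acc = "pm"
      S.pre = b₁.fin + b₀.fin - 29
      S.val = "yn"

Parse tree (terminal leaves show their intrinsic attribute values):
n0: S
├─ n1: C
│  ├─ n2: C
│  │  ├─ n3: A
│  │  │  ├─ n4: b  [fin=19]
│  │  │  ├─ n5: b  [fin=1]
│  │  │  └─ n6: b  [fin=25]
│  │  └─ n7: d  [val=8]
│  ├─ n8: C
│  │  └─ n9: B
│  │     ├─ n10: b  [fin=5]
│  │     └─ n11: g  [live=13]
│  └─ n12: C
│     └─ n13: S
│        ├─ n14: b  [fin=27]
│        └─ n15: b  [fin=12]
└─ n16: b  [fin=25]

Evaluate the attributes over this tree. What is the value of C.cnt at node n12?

1. n1.cnt = 24  [24]
2. n1.lab = true  [true]
3. n2.cnt = 13  [C₀.cnt - 11]
4. n2.lab = true  [C₀.cnt > 23]
5. n4.fin = 19  [terminal]
6. n5.fin = 1  [terminal]
7. n6.fin = 25  [terminal]
8. n3.fin = 19  [b₀.fin]
9. n3.idx = false  [b₀.fin > 19]
10. n3.lim = true  [b₂.fin > 24]
11. n7.val = 8  [terminal]
12. n2.ok = 17  [A.fin * -1 + 36]
13. n8.cnt = 3  [C₁.ok - 14]
14. n8.lab = false  [C₀.lab == false]
15. n10.fin = 5  [terminal]
16. n11.live = 13  [terminal]
17. n9.mk = 14  [b.fin * -2 + 24]
18. n9.off = true  [g.live == 13]
19. n8.ok = 19  [B.mk + 5]
20. n12.cnt = 15  [C₂.ok - 4]
21. n12.lab = false  [C₀.cnt > 24]
22. n14.fin = 27  [terminal]
23. n15.fin = 12  [terminal]
24. n13.live = 1  [b₁.fin * 3 - 35]
25. n13.acc = "pm"  ["pm"]
26. n13.pre = 10  [b₁.fin + b₀.fin - 29]
27. n13.val = "yn"  ["yn"]
28. n12.ok = 28  [S.pre + 18]
29. n1.ok = 29  [C₀.cnt * -1 + 53]
30. n16.fin = 25  [terminal]
31. n0.live = 18  [b.fin + C.ok - 36]
32. n0.acc = "nu"  ["nu"]
33. n0.pre = 6  [b.fin * 3 - 69]
34. n0.val = "vw"  ["vw"]

15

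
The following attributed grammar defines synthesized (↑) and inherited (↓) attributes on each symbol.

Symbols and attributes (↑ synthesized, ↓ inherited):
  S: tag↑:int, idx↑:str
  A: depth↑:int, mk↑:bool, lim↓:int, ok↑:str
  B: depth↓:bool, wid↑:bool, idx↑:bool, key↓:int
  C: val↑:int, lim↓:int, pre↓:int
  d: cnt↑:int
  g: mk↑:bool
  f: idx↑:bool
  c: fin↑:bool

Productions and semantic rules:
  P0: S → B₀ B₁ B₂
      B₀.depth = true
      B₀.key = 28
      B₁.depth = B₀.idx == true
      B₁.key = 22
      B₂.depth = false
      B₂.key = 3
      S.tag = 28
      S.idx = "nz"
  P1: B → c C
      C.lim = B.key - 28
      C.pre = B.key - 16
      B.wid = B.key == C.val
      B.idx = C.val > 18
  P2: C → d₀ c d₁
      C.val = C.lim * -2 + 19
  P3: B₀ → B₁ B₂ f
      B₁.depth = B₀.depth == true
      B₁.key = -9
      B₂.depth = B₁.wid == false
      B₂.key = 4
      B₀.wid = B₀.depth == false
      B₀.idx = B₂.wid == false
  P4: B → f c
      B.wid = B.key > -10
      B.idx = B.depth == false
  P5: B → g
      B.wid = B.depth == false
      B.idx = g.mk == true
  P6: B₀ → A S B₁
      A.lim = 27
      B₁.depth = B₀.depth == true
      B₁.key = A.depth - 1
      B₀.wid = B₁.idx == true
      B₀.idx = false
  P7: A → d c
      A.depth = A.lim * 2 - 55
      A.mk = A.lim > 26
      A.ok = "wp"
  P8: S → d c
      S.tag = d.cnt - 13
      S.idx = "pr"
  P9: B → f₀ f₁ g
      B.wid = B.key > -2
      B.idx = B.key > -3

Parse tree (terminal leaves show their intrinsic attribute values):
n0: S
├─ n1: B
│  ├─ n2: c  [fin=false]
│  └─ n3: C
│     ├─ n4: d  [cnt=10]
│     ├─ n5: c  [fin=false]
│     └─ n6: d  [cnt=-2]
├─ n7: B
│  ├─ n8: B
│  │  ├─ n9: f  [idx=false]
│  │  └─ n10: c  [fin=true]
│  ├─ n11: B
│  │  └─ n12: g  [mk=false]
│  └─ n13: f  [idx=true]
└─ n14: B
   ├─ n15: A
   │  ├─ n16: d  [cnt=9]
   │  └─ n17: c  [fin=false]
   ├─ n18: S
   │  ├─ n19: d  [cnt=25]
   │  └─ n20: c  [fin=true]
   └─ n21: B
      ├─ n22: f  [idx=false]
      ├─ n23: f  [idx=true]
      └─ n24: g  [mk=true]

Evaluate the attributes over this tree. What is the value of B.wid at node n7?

false

1. n1.depth = true  [true]
2. n1.key = 28  [28]
3. n2.fin = false  [terminal]
4. n3.lim = 0  [B.key - 28]
5. n3.pre = 12  [B.key - 16]
6. n4.cnt = 10  [terminal]
7. n5.fin = false  [terminal]
8. n6.cnt = -2  [terminal]
9. n3.val = 19  [C.lim * -2 + 19]
10. n1.wid = false  [B.key == C.val]
11. n1.idx = true  [C.val > 18]
12. n7.depth = true  [B₀.idx == true]
13. n7.key = 22  [22]
14. n8.depth = true  [B₀.depth == true]
15. n8.key = -9  [-9]
16. n9.idx = false  [terminal]
17. n10.fin = true  [terminal]
18. n8.wid = true  [B.key > -10]
19. n8.idx = false  [B.depth == false]
20. n11.depth = false  [B₁.wid == false]
21. n11.key = 4  [4]
22. n12.mk = false  [terminal]
23. n11.wid = true  [B.depth == false]
24. n11.idx = false  [g.mk == true]
25. n13.idx = true  [terminal]
26. n7.wid = false  [B₀.depth == false]
27. n7.idx = false  [B₂.wid == false]
28. n14.depth = false  [false]
29. n14.key = 3  [3]
30. n15.lim = 27  [27]
31. n16.cnt = 9  [terminal]
32. n17.fin = false  [terminal]
33. n15.depth = -1  [A.lim * 2 - 55]
34. n15.mk = true  [A.lim > 26]
35. n15.ok = "wp"  ["wp"]
36. n19.cnt = 25  [terminal]
37. n20.fin = true  [terminal]
38. n18.tag = 12  [d.cnt - 13]
39. n18.idx = "pr"  ["pr"]
40. n21.depth = false  [B₀.depth == true]
41. n21.key = -2  [A.depth - 1]
42. n22.idx = false  [terminal]
43. n23.idx = true  [terminal]
44. n24.mk = true  [terminal]
45. n21.wid = false  [B.key > -2]
46. n21.idx = true  [B.key > -3]
47. n14.wid = true  [B₁.idx == true]
48. n14.idx = false  [false]
49. n0.tag = 28  [28]
50. n0.idx = "nz"  ["nz"]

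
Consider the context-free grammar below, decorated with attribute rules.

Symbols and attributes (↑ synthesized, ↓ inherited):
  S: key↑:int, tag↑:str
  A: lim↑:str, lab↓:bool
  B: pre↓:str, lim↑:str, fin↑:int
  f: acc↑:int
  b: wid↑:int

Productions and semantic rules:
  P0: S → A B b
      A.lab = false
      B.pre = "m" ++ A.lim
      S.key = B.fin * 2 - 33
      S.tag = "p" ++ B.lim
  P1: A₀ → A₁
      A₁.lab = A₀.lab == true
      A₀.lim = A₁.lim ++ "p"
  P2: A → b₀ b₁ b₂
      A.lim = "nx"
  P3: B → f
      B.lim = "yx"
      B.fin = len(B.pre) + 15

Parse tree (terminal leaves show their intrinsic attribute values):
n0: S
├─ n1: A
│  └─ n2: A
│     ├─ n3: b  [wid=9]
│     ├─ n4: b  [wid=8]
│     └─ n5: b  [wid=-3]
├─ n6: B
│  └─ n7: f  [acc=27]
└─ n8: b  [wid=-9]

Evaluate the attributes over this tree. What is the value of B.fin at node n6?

19

1. n1.lab = false  [false]
2. n2.lab = false  [A₀.lab == true]
3. n3.wid = 9  [terminal]
4. n4.wid = 8  [terminal]
5. n5.wid = -3  [terminal]
6. n2.lim = "nx"  ["nx"]
7. n1.lim = "nxp"  [A₁.lim ++ "p"]
8. n6.pre = "mnxp"  ["m" ++ A.lim]
9. n7.acc = 27  [terminal]
10. n6.lim = "yx"  ["yx"]
11. n6.fin = 19  [len(B.pre) + 15]
12. n8.wid = -9  [terminal]
13. n0.key = 5  [B.fin * 2 - 33]
14. n0.tag = "pyx"  ["p" ++ B.lim]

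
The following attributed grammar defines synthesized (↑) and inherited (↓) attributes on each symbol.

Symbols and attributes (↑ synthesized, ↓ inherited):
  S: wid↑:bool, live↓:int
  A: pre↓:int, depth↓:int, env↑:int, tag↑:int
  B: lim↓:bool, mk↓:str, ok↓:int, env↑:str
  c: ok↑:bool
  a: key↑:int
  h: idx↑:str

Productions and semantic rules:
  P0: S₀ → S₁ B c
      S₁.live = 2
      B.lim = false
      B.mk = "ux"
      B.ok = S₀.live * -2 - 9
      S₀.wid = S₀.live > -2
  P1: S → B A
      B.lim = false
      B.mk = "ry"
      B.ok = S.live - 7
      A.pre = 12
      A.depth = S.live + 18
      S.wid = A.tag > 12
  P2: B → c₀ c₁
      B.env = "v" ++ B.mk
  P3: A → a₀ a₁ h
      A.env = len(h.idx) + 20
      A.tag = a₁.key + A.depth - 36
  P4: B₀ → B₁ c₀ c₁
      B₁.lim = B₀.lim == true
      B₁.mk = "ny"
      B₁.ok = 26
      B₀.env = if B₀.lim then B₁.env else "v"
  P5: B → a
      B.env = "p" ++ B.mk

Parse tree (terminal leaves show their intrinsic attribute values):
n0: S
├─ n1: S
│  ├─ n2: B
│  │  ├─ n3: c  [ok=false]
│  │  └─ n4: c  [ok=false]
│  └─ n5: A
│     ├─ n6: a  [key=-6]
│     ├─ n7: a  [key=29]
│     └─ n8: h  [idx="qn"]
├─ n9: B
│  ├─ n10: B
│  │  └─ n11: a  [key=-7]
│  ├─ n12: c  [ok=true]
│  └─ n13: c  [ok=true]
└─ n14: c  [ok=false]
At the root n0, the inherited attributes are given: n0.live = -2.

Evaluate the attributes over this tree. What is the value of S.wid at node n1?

true

1. n0.live = -2  [given at root]
2. n1.live = 2  [2]
3. n2.lim = false  [false]
4. n2.mk = "ry"  ["ry"]
5. n2.ok = -5  [S.live - 7]
6. n3.ok = false  [terminal]
7. n4.ok = false  [terminal]
8. n2.env = "vry"  ["v" ++ B.mk]
9. n5.pre = 12  [12]
10. n5.depth = 20  [S.live + 18]
11. n6.key = -6  [terminal]
12. n7.key = 29  [terminal]
13. n8.idx = "qn"  [terminal]
14. n5.env = 22  [len(h.idx) + 20]
15. n5.tag = 13  [a₁.key + A.depth - 36]
16. n1.wid = true  [A.tag > 12]
17. n9.lim = false  [false]
18. n9.mk = "ux"  ["ux"]
19. n9.ok = -5  [S₀.live * -2 - 9]
20. n10.lim = false  [B₀.lim == true]
21. n10.mk = "ny"  ["ny"]
22. n10.ok = 26  [26]
23. n11.key = -7  [terminal]
24. n10.env = "pny"  ["p" ++ B.mk]
25. n12.ok = true  [terminal]
26. n13.ok = true  [terminal]
27. n9.env = "v"  [if B₀.lim then B₁.env else "v"]
28. n14.ok = false  [terminal]
29. n0.wid = false  [S₀.live > -2]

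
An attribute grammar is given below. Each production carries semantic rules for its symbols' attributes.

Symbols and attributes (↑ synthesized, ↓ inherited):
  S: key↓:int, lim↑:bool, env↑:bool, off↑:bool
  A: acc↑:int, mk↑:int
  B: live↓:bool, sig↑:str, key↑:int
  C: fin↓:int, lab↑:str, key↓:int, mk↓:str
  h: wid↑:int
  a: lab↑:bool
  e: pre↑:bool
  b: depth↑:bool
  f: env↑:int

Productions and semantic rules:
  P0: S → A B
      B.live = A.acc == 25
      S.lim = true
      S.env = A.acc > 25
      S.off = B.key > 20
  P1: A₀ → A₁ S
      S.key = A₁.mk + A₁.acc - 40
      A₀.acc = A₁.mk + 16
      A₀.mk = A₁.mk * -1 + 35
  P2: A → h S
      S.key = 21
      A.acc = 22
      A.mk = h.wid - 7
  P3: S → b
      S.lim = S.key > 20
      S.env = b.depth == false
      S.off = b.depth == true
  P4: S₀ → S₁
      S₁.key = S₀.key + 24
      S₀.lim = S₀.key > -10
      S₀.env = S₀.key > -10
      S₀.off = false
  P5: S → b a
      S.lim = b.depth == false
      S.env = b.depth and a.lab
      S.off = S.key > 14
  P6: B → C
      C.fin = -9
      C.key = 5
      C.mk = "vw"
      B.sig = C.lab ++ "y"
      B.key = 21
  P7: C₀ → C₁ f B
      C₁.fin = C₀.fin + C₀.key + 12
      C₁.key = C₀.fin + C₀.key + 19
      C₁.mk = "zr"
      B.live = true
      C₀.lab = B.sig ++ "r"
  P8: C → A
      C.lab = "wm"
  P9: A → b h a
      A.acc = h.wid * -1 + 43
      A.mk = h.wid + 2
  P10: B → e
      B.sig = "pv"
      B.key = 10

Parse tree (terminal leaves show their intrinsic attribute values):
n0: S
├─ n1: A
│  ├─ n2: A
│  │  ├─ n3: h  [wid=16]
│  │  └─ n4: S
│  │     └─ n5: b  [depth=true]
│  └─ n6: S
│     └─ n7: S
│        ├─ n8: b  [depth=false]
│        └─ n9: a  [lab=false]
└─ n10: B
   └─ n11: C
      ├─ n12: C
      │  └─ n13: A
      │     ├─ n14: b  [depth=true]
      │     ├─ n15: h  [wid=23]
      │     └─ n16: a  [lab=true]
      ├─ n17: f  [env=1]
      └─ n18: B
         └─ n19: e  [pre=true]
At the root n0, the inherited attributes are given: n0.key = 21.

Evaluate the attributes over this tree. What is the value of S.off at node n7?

true

1. n0.key = 21  [given at root]
2. n3.wid = 16  [terminal]
3. n4.key = 21  [21]
4. n5.depth = true  [terminal]
5. n4.lim = true  [S.key > 20]
6. n4.env = false  [b.depth == false]
7. n4.off = true  [b.depth == true]
8. n2.acc = 22  [22]
9. n2.mk = 9  [h.wid - 7]
10. n6.key = -9  [A₁.mk + A₁.acc - 40]
11. n7.key = 15  [S₀.key + 24]
12. n8.depth = false  [terminal]
13. n9.lab = false  [terminal]
14. n7.lim = true  [b.depth == false]
15. n7.env = false  [b.depth and a.lab]
16. n7.off = true  [S.key > 14]
17. n6.lim = true  [S₀.key > -10]
18. n6.env = true  [S₀.key > -10]
19. n6.off = false  [false]
20. n1.acc = 25  [A₁.mk + 16]
21. n1.mk = 26  [A₁.mk * -1 + 35]
22. n10.live = true  [A.acc == 25]
23. n11.fin = -9  [-9]
24. n11.key = 5  [5]
25. n11.mk = "vw"  ["vw"]
26. n12.fin = 8  [C₀.fin + C₀.key + 12]
27. n12.key = 15  [C₀.fin + C₀.key + 19]
28. n12.mk = "zr"  ["zr"]
29. n14.depth = true  [terminal]
30. n15.wid = 23  [terminal]
31. n16.lab = true  [terminal]
32. n13.acc = 20  [h.wid * -1 + 43]
33. n13.mk = 25  [h.wid + 2]
34. n12.lab = "wm"  ["wm"]
35. n17.env = 1  [terminal]
36. n18.live = true  [true]
37. n19.pre = true  [terminal]
38. n18.sig = "pv"  ["pv"]
39. n18.key = 10  [10]
40. n11.lab = "pvr"  [B.sig ++ "r"]
41. n10.sig = "pvry"  [C.lab ++ "y"]
42. n10.key = 21  [21]
43. n0.lim = true  [true]
44. n0.env = false  [A.acc > 25]
45. n0.off = true  [B.key > 20]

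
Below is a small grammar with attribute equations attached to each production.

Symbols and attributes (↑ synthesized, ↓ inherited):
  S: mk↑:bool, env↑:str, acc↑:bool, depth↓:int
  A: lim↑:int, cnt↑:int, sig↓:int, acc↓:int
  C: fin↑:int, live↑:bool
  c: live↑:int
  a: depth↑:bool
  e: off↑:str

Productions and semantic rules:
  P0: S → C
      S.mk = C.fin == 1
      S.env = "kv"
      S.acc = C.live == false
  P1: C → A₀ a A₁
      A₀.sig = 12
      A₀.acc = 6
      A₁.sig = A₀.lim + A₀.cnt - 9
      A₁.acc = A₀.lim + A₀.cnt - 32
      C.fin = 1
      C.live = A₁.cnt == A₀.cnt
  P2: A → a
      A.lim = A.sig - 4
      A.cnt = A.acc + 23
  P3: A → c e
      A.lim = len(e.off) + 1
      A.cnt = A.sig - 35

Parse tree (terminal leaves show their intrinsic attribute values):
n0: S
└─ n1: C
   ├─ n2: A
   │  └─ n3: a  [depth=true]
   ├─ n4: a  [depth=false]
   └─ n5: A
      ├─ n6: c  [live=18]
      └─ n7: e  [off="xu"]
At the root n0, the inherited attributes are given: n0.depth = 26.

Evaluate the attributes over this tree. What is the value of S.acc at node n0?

1. n0.depth = 26  [given at root]
2. n2.sig = 12  [12]
3. n2.acc = 6  [6]
4. n3.depth = true  [terminal]
5. n2.lim = 8  [A.sig - 4]
6. n2.cnt = 29  [A.acc + 23]
7. n4.depth = false  [terminal]
8. n5.sig = 28  [A₀.lim + A₀.cnt - 9]
9. n5.acc = 5  [A₀.lim + A₀.cnt - 32]
10. n6.live = 18  [terminal]
11. n7.off = "xu"  [terminal]
12. n5.lim = 3  [len(e.off) + 1]
13. n5.cnt = -7  [A.sig - 35]
14. n1.fin = 1  [1]
15. n1.live = false  [A₁.cnt == A₀.cnt]
16. n0.mk = true  [C.fin == 1]
17. n0.env = "kv"  ["kv"]
18. n0.acc = true  [C.live == false]

true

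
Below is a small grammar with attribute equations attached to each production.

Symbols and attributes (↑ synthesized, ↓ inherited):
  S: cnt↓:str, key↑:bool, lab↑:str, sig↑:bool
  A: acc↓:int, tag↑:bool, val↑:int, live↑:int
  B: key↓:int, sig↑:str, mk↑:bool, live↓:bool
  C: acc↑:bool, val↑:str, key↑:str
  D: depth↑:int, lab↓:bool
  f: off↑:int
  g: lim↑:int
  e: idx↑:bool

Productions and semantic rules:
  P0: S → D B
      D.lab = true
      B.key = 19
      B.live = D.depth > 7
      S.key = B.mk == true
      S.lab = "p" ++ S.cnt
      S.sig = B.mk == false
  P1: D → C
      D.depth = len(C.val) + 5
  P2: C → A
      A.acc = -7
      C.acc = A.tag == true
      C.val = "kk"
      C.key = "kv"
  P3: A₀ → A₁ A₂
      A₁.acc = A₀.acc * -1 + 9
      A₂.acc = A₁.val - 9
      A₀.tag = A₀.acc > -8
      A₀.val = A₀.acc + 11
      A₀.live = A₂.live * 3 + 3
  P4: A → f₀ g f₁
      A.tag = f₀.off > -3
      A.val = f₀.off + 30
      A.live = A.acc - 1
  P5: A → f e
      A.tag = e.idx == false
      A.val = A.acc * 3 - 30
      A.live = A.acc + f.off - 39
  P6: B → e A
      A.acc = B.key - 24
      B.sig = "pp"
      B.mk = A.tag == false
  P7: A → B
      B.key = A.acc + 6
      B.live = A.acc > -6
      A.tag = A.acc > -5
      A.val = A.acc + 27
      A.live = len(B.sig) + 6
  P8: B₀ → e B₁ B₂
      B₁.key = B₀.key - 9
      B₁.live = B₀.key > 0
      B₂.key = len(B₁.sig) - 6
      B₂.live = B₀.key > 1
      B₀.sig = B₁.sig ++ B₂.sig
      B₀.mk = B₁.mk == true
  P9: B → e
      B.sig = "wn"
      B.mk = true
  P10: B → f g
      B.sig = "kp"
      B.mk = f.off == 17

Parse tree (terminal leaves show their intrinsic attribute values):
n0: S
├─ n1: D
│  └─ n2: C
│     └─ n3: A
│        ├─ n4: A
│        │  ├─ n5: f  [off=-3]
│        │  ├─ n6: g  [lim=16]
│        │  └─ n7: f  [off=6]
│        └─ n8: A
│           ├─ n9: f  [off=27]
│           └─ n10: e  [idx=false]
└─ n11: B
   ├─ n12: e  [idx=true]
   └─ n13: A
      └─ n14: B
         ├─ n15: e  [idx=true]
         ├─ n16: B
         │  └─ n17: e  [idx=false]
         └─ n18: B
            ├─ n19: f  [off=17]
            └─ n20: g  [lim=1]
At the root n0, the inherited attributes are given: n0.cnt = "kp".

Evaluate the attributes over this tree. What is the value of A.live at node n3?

1. n0.cnt = "kp"  [given at root]
2. n1.lab = true  [true]
3. n3.acc = -7  [-7]
4. n4.acc = 16  [A₀.acc * -1 + 9]
5. n5.off = -3  [terminal]
6. n6.lim = 16  [terminal]
7. n7.off = 6  [terminal]
8. n4.tag = false  [f₀.off > -3]
9. n4.val = 27  [f₀.off + 30]
10. n4.live = 15  [A.acc - 1]
11. n8.acc = 18  [A₁.val - 9]
12. n9.off = 27  [terminal]
13. n10.idx = false  [terminal]
14. n8.tag = true  [e.idx == false]
15. n8.val = 24  [A.acc * 3 - 30]
16. n8.live = 6  [A.acc + f.off - 39]
17. n3.tag = true  [A₀.acc > -8]
18. n3.val = 4  [A₀.acc + 11]
19. n3.live = 21  [A₂.live * 3 + 3]
20. n2.acc = true  [A.tag == true]
21. n2.val = "kk"  ["kk"]
22. n2.key = "kv"  ["kv"]
23. n1.depth = 7  [len(C.val) + 5]
24. n11.key = 19  [19]
25. n11.live = false  [D.depth > 7]
26. n12.idx = true  [terminal]
27. n13.acc = -5  [B.key - 24]
28. n14.key = 1  [A.acc + 6]
29. n14.live = true  [A.acc > -6]
30. n15.idx = true  [terminal]
31. n16.key = -8  [B₀.key - 9]
32. n16.live = true  [B₀.key > 0]
33. n17.idx = false  [terminal]
34. n16.sig = "wn"  ["wn"]
35. n16.mk = true  [true]
36. n18.key = -4  [len(B₁.sig) - 6]
37. n18.live = false  [B₀.key > 1]
38. n19.off = 17  [terminal]
39. n20.lim = 1  [terminal]
40. n18.sig = "kp"  ["kp"]
41. n18.mk = true  [f.off == 17]
42. n14.sig = "wnkp"  [B₁.sig ++ B₂.sig]
43. n14.mk = true  [B₁.mk == true]
44. n13.tag = false  [A.acc > -5]
45. n13.val = 22  [A.acc + 27]
46. n13.live = 10  [len(B.sig) + 6]
47. n11.sig = "pp"  ["pp"]
48. n11.mk = true  [A.tag == false]
49. n0.key = true  [B.mk == true]
50. n0.lab = "pkp"  ["p" ++ S.cnt]
51. n0.sig = false  [B.mk == false]

21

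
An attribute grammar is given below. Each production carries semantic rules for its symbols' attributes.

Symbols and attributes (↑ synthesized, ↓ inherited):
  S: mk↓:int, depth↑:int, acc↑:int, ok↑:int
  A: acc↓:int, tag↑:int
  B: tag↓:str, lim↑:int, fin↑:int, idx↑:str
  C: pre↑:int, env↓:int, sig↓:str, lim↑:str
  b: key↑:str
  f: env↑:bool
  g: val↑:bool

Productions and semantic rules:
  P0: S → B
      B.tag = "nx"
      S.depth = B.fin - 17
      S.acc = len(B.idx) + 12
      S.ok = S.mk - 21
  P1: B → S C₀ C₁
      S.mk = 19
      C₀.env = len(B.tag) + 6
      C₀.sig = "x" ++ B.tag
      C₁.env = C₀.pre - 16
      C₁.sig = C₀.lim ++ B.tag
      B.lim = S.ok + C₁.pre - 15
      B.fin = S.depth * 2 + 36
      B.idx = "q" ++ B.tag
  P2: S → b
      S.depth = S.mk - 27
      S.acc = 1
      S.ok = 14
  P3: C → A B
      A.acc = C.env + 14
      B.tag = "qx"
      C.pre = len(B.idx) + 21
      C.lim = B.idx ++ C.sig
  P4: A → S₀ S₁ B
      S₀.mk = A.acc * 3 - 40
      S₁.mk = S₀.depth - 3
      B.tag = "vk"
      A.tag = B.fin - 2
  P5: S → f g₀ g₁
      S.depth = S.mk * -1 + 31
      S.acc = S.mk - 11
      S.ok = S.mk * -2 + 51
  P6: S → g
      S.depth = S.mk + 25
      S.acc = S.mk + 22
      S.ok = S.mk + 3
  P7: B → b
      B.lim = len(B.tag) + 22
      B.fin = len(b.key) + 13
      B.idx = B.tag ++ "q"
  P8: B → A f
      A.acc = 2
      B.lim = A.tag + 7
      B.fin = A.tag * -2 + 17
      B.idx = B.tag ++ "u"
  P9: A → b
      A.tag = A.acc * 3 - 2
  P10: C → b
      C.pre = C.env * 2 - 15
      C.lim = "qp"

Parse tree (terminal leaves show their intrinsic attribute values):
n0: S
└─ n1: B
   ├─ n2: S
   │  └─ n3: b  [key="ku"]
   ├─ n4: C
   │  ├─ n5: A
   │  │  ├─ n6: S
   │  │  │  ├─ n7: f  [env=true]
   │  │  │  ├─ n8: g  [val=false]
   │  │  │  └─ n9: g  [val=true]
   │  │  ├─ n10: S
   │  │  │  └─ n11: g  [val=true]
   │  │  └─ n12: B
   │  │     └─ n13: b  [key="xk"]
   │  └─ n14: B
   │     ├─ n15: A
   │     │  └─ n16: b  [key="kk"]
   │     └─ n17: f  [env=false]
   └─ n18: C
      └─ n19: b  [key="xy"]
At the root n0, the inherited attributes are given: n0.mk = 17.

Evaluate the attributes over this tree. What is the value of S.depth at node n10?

27

1. n0.mk = 17  [given at root]
2. n1.tag = "nx"  ["nx"]
3. n2.mk = 19  [19]
4. n3.key = "ku"  [terminal]
5. n2.depth = -8  [S.mk - 27]
6. n2.acc = 1  [1]
7. n2.ok = 14  [14]
8. n4.env = 8  [len(B.tag) + 6]
9. n4.sig = "xnx"  ["x" ++ B.tag]
10. n5.acc = 22  [C.env + 14]
11. n6.mk = 26  [A.acc * 3 - 40]
12. n7.env = true  [terminal]
13. n8.val = false  [terminal]
14. n9.val = true  [terminal]
15. n6.depth = 5  [S.mk * -1 + 31]
16. n6.acc = 15  [S.mk - 11]
17. n6.ok = -1  [S.mk * -2 + 51]
18. n10.mk = 2  [S₀.depth - 3]
19. n11.val = true  [terminal]
20. n10.depth = 27  [S.mk + 25]
21. n10.acc = 24  [S.mk + 22]
22. n10.ok = 5  [S.mk + 3]
23. n12.tag = "vk"  ["vk"]
24. n13.key = "xk"  [terminal]
25. n12.lim = 24  [len(B.tag) + 22]
26. n12.fin = 15  [len(b.key) + 13]
27. n12.idx = "vkq"  [B.tag ++ "q"]
28. n5.tag = 13  [B.fin - 2]
29. n14.tag = "qx"  ["qx"]
30. n15.acc = 2  [2]
31. n16.key = "kk"  [terminal]
32. n15.tag = 4  [A.acc * 3 - 2]
33. n17.env = false  [terminal]
34. n14.lim = 11  [A.tag + 7]
35. n14.fin = 9  [A.tag * -2 + 17]
36. n14.idx = "qxu"  [B.tag ++ "u"]
37. n4.pre = 24  [len(B.idx) + 21]
38. n4.lim = "qxuxnx"  [B.idx ++ C.sig]
39. n18.env = 8  [C₀.pre - 16]
40. n18.sig = "qxuxnxnx"  [C₀.lim ++ B.tag]
41. n19.key = "xy"  [terminal]
42. n18.pre = 1  [C.env * 2 - 15]
43. n18.lim = "qp"  ["qp"]
44. n1.lim = 0  [S.ok + C₁.pre - 15]
45. n1.fin = 20  [S.depth * 2 + 36]
46. n1.idx = "qnx"  ["q" ++ B.tag]
47. n0.depth = 3  [B.fin - 17]
48. n0.acc = 15  [len(B.idx) + 12]
49. n0.ok = -4  [S.mk - 21]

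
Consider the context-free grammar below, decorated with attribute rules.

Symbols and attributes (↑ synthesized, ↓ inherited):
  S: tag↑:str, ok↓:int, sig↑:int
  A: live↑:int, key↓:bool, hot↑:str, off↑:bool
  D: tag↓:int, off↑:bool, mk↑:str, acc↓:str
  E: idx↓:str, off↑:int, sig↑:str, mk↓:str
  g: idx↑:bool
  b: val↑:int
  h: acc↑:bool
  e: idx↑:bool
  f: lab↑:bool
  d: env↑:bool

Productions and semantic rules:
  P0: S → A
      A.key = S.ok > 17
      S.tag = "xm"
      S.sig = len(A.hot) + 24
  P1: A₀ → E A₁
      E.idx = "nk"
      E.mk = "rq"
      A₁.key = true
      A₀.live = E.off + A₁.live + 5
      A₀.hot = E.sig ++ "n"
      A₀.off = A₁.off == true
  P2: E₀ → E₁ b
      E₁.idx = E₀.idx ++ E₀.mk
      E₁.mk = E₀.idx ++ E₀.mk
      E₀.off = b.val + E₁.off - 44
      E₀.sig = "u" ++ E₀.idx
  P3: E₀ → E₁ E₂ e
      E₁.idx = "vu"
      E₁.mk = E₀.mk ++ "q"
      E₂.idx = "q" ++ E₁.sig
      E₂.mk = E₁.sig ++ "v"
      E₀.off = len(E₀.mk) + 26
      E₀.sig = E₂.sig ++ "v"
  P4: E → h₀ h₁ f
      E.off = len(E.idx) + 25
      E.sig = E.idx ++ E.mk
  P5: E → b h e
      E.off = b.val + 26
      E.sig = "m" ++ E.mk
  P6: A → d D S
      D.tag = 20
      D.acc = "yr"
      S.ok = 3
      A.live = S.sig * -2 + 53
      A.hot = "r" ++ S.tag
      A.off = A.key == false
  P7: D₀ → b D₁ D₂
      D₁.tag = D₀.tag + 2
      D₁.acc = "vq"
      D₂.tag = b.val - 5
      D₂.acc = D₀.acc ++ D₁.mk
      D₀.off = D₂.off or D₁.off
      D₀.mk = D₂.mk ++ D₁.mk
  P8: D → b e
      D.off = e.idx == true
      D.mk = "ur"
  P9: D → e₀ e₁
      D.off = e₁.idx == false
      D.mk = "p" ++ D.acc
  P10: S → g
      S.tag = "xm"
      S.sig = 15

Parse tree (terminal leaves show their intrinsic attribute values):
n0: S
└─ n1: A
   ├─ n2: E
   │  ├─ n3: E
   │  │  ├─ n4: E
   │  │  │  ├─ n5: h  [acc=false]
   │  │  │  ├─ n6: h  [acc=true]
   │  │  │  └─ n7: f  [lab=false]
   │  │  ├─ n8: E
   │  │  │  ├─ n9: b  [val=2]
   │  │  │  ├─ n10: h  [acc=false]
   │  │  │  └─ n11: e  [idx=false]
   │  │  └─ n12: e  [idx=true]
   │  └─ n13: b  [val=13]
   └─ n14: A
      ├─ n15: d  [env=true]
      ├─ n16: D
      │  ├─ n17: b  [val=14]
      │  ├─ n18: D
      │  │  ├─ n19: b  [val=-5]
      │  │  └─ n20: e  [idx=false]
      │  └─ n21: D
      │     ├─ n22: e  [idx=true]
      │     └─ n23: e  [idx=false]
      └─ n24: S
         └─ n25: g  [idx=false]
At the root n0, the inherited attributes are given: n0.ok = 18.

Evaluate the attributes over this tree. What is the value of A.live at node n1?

1. n0.ok = 18  [given at root]
2. n1.key = true  [S.ok > 17]
3. n2.idx = "nk"  ["nk"]
4. n2.mk = "rq"  ["rq"]
5. n3.idx = "nkrq"  [E₀.idx ++ E₀.mk]
6. n3.mk = "nkrq"  [E₀.idx ++ E₀.mk]
7. n4.idx = "vu"  ["vu"]
8. n4.mk = "nkrqq"  [E₀.mk ++ "q"]
9. n5.acc = false  [terminal]
10. n6.acc = true  [terminal]
11. n7.lab = false  [terminal]
12. n4.off = 27  [len(E.idx) + 25]
13. n4.sig = "vunkrqq"  [E.idx ++ E.mk]
14. n8.idx = "qvunkrqq"  ["q" ++ E₁.sig]
15. n8.mk = "vunkrqqv"  [E₁.sig ++ "v"]
16. n9.val = 2  [terminal]
17. n10.acc = false  [terminal]
18. n11.idx = false  [terminal]
19. n8.off = 28  [b.val + 26]
20. n8.sig = "mvunkrqqv"  ["m" ++ E.mk]
21. n12.idx = true  [terminal]
22. n3.off = 30  [len(E₀.mk) + 26]
23. n3.sig = "mvunkrqqvv"  [E₂.sig ++ "v"]
24. n13.val = 13  [terminal]
25. n2.off = -1  [b.val + E₁.off - 44]
26. n2.sig = "unk"  ["u" ++ E₀.idx]
27. n14.key = true  [true]
28. n15.env = true  [terminal]
29. n16.tag = 20  [20]
30. n16.acc = "yr"  ["yr"]
31. n17.val = 14  [terminal]
32. n18.tag = 22  [D₀.tag + 2]
33. n18.acc = "vq"  ["vq"]
34. n19.val = -5  [terminal]
35. n20.idx = false  [terminal]
36. n18.off = false  [e.idx == true]
37. n18.mk = "ur"  ["ur"]
38. n21.tag = 9  [b.val - 5]
39. n21.acc = "yrur"  [D₀.acc ++ D₁.mk]
40. n22.idx = true  [terminal]
41. n23.idx = false  [terminal]
42. n21.off = true  [e₁.idx == false]
43. n21.mk = "pyrur"  ["p" ++ D.acc]
44. n16.off = true  [D₂.off or D₁.off]
45. n16.mk = "pyrurur"  [D₂.mk ++ D₁.mk]
46. n24.ok = 3  [3]
47. n25.idx = false  [terminal]
48. n24.tag = "xm"  ["xm"]
49. n24.sig = 15  [15]
50. n14.live = 23  [S.sig * -2 + 53]
51. n14.hot = "rxm"  ["r" ++ S.tag]
52. n14.off = false  [A.key == false]
53. n1.live = 27  [E.off + A₁.live + 5]
54. n1.hot = "unkn"  [E.sig ++ "n"]
55. n1.off = false  [A₁.off == true]
56. n0.tag = "xm"  ["xm"]
57. n0.sig = 28  [len(A.hot) + 24]

27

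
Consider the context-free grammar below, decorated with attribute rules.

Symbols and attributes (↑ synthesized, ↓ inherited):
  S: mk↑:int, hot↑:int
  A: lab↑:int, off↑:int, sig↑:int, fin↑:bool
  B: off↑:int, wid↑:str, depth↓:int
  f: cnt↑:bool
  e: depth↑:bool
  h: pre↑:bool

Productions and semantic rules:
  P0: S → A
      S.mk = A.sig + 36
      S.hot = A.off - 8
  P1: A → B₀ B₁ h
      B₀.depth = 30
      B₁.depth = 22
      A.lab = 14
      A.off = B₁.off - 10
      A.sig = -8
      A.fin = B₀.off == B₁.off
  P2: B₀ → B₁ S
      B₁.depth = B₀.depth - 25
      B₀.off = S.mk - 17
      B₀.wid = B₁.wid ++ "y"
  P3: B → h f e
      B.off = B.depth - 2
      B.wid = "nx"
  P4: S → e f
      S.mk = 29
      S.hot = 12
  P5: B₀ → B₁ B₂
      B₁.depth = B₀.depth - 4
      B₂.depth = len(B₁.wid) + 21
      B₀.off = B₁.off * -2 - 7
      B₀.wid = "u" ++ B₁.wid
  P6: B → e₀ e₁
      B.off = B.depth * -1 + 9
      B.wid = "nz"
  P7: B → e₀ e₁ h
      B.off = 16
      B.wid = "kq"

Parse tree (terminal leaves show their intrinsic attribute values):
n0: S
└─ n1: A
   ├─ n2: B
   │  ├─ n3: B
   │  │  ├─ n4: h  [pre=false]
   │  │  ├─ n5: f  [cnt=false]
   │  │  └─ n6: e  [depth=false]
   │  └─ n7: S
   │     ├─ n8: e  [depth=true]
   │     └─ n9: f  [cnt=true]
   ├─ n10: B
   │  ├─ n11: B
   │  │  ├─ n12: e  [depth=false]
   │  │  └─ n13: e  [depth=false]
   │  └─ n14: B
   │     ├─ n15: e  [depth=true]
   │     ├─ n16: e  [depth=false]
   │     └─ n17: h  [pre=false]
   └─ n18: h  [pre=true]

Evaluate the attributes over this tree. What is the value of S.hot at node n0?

1. n2.depth = 30  [30]
2. n3.depth = 5  [B₀.depth - 25]
3. n4.pre = false  [terminal]
4. n5.cnt = false  [terminal]
5. n6.depth = false  [terminal]
6. n3.off = 3  [B.depth - 2]
7. n3.wid = "nx"  ["nx"]
8. n8.depth = true  [terminal]
9. n9.cnt = true  [terminal]
10. n7.mk = 29  [29]
11. n7.hot = 12  [12]
12. n2.off = 12  [S.mk - 17]
13. n2.wid = "nxy"  [B₁.wid ++ "y"]
14. n10.depth = 22  [22]
15. n11.depth = 18  [B₀.depth - 4]
16. n12.depth = false  [terminal]
17. n13.depth = false  [terminal]
18. n11.off = -9  [B.depth * -1 + 9]
19. n11.wid = "nz"  ["nz"]
20. n14.depth = 23  [len(B₁.wid) + 21]
21. n15.depth = true  [terminal]
22. n16.depth = false  [terminal]
23. n17.pre = false  [terminal]
24. n14.off = 16  [16]
25. n14.wid = "kq"  ["kq"]
26. n10.off = 11  [B₁.off * -2 - 7]
27. n10.wid = "unz"  ["u" ++ B₁.wid]
28. n18.pre = true  [terminal]
29. n1.lab = 14  [14]
30. n1.off = 1  [B₁.off - 10]
31. n1.sig = -8  [-8]
32. n1.fin = false  [B₀.off == B₁.off]
33. n0.mk = 28  [A.sig + 36]
34. n0.hot = -7  [A.off - 8]

-7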